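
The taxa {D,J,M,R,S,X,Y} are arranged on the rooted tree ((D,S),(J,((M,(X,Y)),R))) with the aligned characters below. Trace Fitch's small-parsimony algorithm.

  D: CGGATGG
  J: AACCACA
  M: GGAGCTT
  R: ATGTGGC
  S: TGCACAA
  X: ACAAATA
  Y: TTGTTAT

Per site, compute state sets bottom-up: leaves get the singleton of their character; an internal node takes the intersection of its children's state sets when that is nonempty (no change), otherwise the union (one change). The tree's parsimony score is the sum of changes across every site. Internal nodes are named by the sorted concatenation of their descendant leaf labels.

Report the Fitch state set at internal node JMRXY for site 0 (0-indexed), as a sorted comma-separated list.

A

site 0, node DS: D={C} ∪ S={T} → {C,T} (+1)
site 0, node XY: X={A} ∪ Y={T} → {A,T} (+1)
site 0, node MXY: M={G} ∪ XY={A,T} → {A,G,T} (+1)
site 0, node MRXY: MXY={A,G,T} ∩ R={A} → {A} (+0)
site 0, node JMRXY: J={A} ∩ MRXY={A} → {A} (+0)
site 0, node DJMRSXY: DS={C,T} ∪ JMRXY={A} → {A,C,T} (+1)
site 1, node DS: D={G} ∩ S={G} → {G} (+0)
site 1, node XY: X={C} ∪ Y={T} → {C,T} (+1)
site 1, node MXY: M={G} ∪ XY={C,T} → {C,G,T} (+1)
site 1, node MRXY: MXY={C,G,T} ∩ R={T} → {T} (+0)
site 1, node JMRXY: J={A} ∪ MRXY={T} → {A,T} (+1)
site 1, node DJMRSXY: DS={G} ∪ JMRXY={A,T} → {A,G,T} (+1)
site 2, node DS: D={G} ∪ S={C} → {C,G} (+1)
site 2, node XY: X={A} ∪ Y={G} → {A,G} (+1)
site 2, node MXY: M={A} ∩ XY={A,G} → {A} (+0)
site 2, node MRXY: MXY={A} ∪ R={G} → {A,G} (+1)
site 2, node JMRXY: J={C} ∪ MRXY={A,G} → {A,C,G} (+1)
site 2, node DJMRSXY: DS={C,G} ∩ JMRXY={A,C,G} → {C,G} (+0)
site 3, node DS: D={A} ∩ S={A} → {A} (+0)
site 3, node XY: X={A} ∪ Y={T} → {A,T} (+1)
site 3, node MXY: M={G} ∪ XY={A,T} → {A,G,T} (+1)
site 3, node MRXY: MXY={A,G,T} ∩ R={T} → {T} (+0)
site 3, node JMRXY: J={C} ∪ MRXY={T} → {C,T} (+1)
site 3, node DJMRSXY: DS={A} ∪ JMRXY={C,T} → {A,C,T} (+1)
site 4, node DS: D={T} ∪ S={C} → {C,T} (+1)
site 4, node XY: X={A} ∪ Y={T} → {A,T} (+1)
site 4, node MXY: M={C} ∪ XY={A,T} → {A,C,T} (+1)
site 4, node MRXY: MXY={A,C,T} ∪ R={G} → {A,C,G,T} (+1)
site 4, node JMRXY: J={A} ∩ MRXY={A,C,G,T} → {A} (+0)
site 4, node DJMRSXY: DS={C,T} ∪ JMRXY={A} → {A,C,T} (+1)
site 5, node DS: D={G} ∪ S={A} → {A,G} (+1)
site 5, node XY: X={T} ∪ Y={A} → {A,T} (+1)
site 5, node MXY: M={T} ∩ XY={A,T} → {T} (+0)
site 5, node MRXY: MXY={T} ∪ R={G} → {G,T} (+1)
site 5, node JMRXY: J={C} ∪ MRXY={G,T} → {C,G,T} (+1)
site 5, node DJMRSXY: DS={A,G} ∩ JMRXY={C,G,T} → {G} (+0)
site 6, node DS: D={G} ∪ S={A} → {A,G} (+1)
site 6, node XY: X={A} ∪ Y={T} → {A,T} (+1)
site 6, node MXY: M={T} ∩ XY={A,T} → {T} (+0)
site 6, node MRXY: MXY={T} ∪ R={C} → {C,T} (+1)
site 6, node JMRXY: J={A} ∪ MRXY={C,T} → {A,C,T} (+1)
site 6, node DJMRSXY: DS={A,G} ∩ JMRXY={A,C,T} → {A} (+0)
per-site changes: [4, 4, 4, 4, 5, 4, 4]; total = 29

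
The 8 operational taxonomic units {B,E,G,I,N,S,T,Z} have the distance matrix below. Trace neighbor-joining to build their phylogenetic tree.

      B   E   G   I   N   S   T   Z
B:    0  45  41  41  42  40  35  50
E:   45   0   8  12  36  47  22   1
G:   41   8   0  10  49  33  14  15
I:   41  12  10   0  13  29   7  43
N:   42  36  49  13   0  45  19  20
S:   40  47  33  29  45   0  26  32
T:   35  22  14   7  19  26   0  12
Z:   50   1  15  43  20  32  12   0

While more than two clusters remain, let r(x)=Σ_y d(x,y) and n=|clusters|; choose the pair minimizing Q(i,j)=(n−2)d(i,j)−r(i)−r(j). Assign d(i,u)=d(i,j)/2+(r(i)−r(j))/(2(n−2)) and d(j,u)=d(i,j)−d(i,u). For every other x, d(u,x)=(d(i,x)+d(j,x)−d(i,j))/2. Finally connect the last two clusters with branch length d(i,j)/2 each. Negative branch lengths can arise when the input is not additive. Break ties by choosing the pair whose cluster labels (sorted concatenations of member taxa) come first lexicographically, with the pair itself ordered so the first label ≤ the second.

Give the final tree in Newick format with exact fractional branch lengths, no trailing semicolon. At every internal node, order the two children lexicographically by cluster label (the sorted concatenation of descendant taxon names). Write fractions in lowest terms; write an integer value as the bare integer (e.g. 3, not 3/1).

((((B:93/4,S:67/4):209/32,((E:1/3,Z:2/3):13/2,G:9/2):255/32):59/32,(I:-5/24,N:317/24):175/32):33/64,T:33/64)

step 1: merge (E,Z) at d=1, Q=-338; branch lengths E→1/3, Z→2/3; new cluster EZ
  updated: d(B,EZ)=47, d(EZ,G)=11, d(EZ,I)=27, d(EZ,N)=55/2, d(EZ,S)=39, d(EZ,T)=33/2
step 2: merge (EZ,G) at d=11, Q=-271; branch lengths EZ→13/2, G→9/2; new cluster EGZ
  updated: d(B,EGZ)=77/2, d(EGZ,I)=13, d(EGZ,N)=131/4, d(EGZ,S)=61/2, d(EGZ,T)=39/4
step 3: merge (B,S) at d=40, Q=-207; branch lengths B→93/4, S→67/4; new cluster BS
  updated: d(BS,EGZ)=29/2, d(BS,I)=15, d(BS,N)=47/2, d(BS,T)=21/2
step 4: merge (I,N) at d=13, Q=-389/4; branch lengths I→-5/24, N→317/24; new cluster IN
  updated: d(BS,IN)=51/4, d(EGZ,IN)=131/8, d(IN,T)=13/2
step 5: merge (BS,EGZ) at d=29/2, Q=-395/8; branch lengths BS→209/32, EGZ→255/32; new cluster BEGSZ
  updated: d(BEGSZ,IN)=117/16, d(BEGSZ,T)=23/8
step 6: merge (BEGSZ,IN) at d=117/16, Q=-267/16; branch lengths BEGSZ→59/32, IN→175/32; new cluster BEGINSZ
  updated: d(BEGINSZ,T)=33/32
step 7: merge (BEGINSZ,T) at d=33/32; branch lengths BEGINSZ→33/64, T→33/64; new cluster BEGINSTZ
final tree: ((((B:93/4,S:67/4):209/32,((E:1/3,Z:2/3):13/2,G:9/2):255/32):59/32,(I:-5/24,N:317/24):175/32):33/64,T:33/64)
total length: 2811/32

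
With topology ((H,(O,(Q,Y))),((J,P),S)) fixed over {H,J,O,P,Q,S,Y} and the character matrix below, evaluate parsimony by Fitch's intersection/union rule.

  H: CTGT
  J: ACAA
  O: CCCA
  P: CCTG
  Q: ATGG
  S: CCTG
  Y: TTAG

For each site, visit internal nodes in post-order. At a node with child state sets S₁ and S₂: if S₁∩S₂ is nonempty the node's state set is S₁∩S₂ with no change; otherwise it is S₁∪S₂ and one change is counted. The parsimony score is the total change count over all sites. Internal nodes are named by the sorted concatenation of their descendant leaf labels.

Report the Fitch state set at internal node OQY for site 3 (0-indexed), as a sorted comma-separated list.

A,G

[col 0] QY: children Q:{A}, Y:{T} ∪→ {A,T}; cost 1
[col 0] OQY: children O:{C}, QY:{A,T} ∪→ {A,C,T}; cost 1
[col 0] HOQY: children H:{C}, OQY:{A,C,T} ∩→ {C}; cost 0
[col 0] JP: children J:{A}, P:{C} ∪→ {A,C}; cost 1
[col 0] JPS: children JP:{A,C}, S:{C} ∩→ {C}; cost 0
[col 0] HJOPQSY: children HOQY:{C}, JPS:{C} ∩→ {C}; cost 0
[col 1] QY: children Q:{T}, Y:{T} ∩→ {T}; cost 0
[col 1] OQY: children O:{C}, QY:{T} ∪→ {C,T}; cost 1
[col 1] HOQY: children H:{T}, OQY:{C,T} ∩→ {T}; cost 0
[col 1] JP: children J:{C}, P:{C} ∩→ {C}; cost 0
[col 1] JPS: children JP:{C}, S:{C} ∩→ {C}; cost 0
[col 1] HJOPQSY: children HOQY:{T}, JPS:{C} ∪→ {C,T}; cost 1
[col 2] QY: children Q:{G}, Y:{A} ∪→ {A,G}; cost 1
[col 2] OQY: children O:{C}, QY:{A,G} ∪→ {A,C,G}; cost 1
[col 2] HOQY: children H:{G}, OQY:{A,C,G} ∩→ {G}; cost 0
[col 2] JP: children J:{A}, P:{T} ∪→ {A,T}; cost 1
[col 2] JPS: children JP:{A,T}, S:{T} ∩→ {T}; cost 0
[col 2] HJOPQSY: children HOQY:{G}, JPS:{T} ∪→ {G,T}; cost 1
[col 3] QY: children Q:{G}, Y:{G} ∩→ {G}; cost 0
[col 3] OQY: children O:{A}, QY:{G} ∪→ {A,G}; cost 1
[col 3] HOQY: children H:{T}, OQY:{A,G} ∪→ {A,G,T}; cost 1
[col 3] JP: children J:{A}, P:{G} ∪→ {A,G}; cost 1
[col 3] JPS: children JP:{A,G}, S:{G} ∩→ {G}; cost 0
[col 3] HJOPQSY: children HOQY:{A,G,T}, JPS:{G} ∩→ {G}; cost 0
per-site changes: [3, 2, 4, 3]; total = 12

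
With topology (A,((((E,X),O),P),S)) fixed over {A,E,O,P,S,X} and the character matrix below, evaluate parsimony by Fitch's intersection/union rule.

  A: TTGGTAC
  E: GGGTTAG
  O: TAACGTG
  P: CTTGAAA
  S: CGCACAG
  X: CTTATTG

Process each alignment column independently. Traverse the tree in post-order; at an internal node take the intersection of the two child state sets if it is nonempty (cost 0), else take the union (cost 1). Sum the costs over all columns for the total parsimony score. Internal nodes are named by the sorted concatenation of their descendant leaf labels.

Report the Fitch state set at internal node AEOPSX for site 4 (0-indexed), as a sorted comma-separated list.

T

EX@0: {G} ∪ {C} = {C,G} (union, +1)
EOX@0: {C,G} ∪ {T} = {C,G,T} (union, +1)
EOPX@0: {C,G,T} ∩ {C} = {C} (intersection, +0)
EOPSX@0: {C} ∩ {C} = {C} (intersection, +0)
AEOPSX@0: {T} ∪ {C} = {C,T} (union, +1)
EX@1: {G} ∪ {T} = {G,T} (union, +1)
EOX@1: {G,T} ∪ {A} = {A,G,T} (union, +1)
EOPX@1: {A,G,T} ∩ {T} = {T} (intersection, +0)
EOPSX@1: {T} ∪ {G} = {G,T} (union, +1)
AEOPSX@1: {T} ∩ {G,T} = {T} (intersection, +0)
EX@2: {G} ∪ {T} = {G,T} (union, +1)
EOX@2: {G,T} ∪ {A} = {A,G,T} (union, +1)
EOPX@2: {A,G,T} ∩ {T} = {T} (intersection, +0)
EOPSX@2: {T} ∪ {C} = {C,T} (union, +1)
AEOPSX@2: {G} ∪ {C,T} = {C,G,T} (union, +1)
EX@3: {T} ∪ {A} = {A,T} (union, +1)
EOX@3: {A,T} ∪ {C} = {A,C,T} (union, +1)
EOPX@3: {A,C,T} ∪ {G} = {A,C,G,T} (union, +1)
EOPSX@3: {A,C,G,T} ∩ {A} = {A} (intersection, +0)
AEOPSX@3: {G} ∪ {A} = {A,G} (union, +1)
EX@4: {T} ∩ {T} = {T} (intersection, +0)
EOX@4: {T} ∪ {G} = {G,T} (union, +1)
EOPX@4: {G,T} ∪ {A} = {A,G,T} (union, +1)
EOPSX@4: {A,G,T} ∪ {C} = {A,C,G,T} (union, +1)
AEOPSX@4: {T} ∩ {A,C,G,T} = {T} (intersection, +0)
EX@5: {A} ∪ {T} = {A,T} (union, +1)
EOX@5: {A,T} ∩ {T} = {T} (intersection, +0)
EOPX@5: {T} ∪ {A} = {A,T} (union, +1)
EOPSX@5: {A,T} ∩ {A} = {A} (intersection, +0)
AEOPSX@5: {A} ∩ {A} = {A} (intersection, +0)
EX@6: {G} ∩ {G} = {G} (intersection, +0)
EOX@6: {G} ∩ {G} = {G} (intersection, +0)
EOPX@6: {G} ∪ {A} = {A,G} (union, +1)
EOPSX@6: {A,G} ∩ {G} = {G} (intersection, +0)
AEOPSX@6: {C} ∪ {G} = {C,G} (union, +1)
per-site changes: [3, 3, 4, 4, 3, 2, 2]; total = 21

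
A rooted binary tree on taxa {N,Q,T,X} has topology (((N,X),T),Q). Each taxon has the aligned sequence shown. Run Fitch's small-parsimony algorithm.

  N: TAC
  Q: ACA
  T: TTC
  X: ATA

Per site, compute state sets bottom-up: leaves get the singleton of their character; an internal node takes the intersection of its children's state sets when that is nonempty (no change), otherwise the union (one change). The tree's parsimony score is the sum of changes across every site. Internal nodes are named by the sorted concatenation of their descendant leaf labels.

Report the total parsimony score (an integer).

site 0, node NX: N={T} ∪ X={A} → {A,T} (+1)
site 0, node NTX: NX={A,T} ∩ T={T} → {T} (+0)
site 0, node NQTX: NTX={T} ∪ Q={A} → {A,T} (+1)
site 1, node NX: N={A} ∪ X={T} → {A,T} (+1)
site 1, node NTX: NX={A,T} ∩ T={T} → {T} (+0)
site 1, node NQTX: NTX={T} ∪ Q={C} → {C,T} (+1)
site 2, node NX: N={C} ∪ X={A} → {A,C} (+1)
site 2, node NTX: NX={A,C} ∩ T={C} → {C} (+0)
site 2, node NQTX: NTX={C} ∪ Q={A} → {A,C} (+1)
per-site changes: [2, 2, 2]; total = 6

6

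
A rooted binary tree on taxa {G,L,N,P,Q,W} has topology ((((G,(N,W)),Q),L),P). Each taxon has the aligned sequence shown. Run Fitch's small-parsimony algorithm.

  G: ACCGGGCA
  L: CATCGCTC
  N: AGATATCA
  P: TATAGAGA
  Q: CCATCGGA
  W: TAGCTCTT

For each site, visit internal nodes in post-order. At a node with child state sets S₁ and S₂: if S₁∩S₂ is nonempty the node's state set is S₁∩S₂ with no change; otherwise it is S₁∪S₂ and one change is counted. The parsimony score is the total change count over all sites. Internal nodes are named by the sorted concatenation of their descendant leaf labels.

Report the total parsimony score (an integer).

25

site 0, node NW: N={A} ∪ W={T} → {A,T} (+1)
site 0, node GNW: G={A} ∩ NW={A,T} → {A} (+0)
site 0, node GNQW: GNW={A} ∪ Q={C} → {A,C} (+1)
site 0, node GLNQW: GNQW={A,C} ∩ L={C} → {C} (+0)
site 0, node GLNPQW: GLNQW={C} ∪ P={T} → {C,T} (+1)
site 1, node NW: N={G} ∪ W={A} → {A,G} (+1)
site 1, node GNW: G={C} ∪ NW={A,G} → {A,C,G} (+1)
site 1, node GNQW: GNW={A,C,G} ∩ Q={C} → {C} (+0)
site 1, node GLNQW: GNQW={C} ∪ L={A} → {A,C} (+1)
site 1, node GLNPQW: GLNQW={A,C} ∩ P={A} → {A} (+0)
site 2, node NW: N={A} ∪ W={G} → {A,G} (+1)
site 2, node GNW: G={C} ∪ NW={A,G} → {A,C,G} (+1)
site 2, node GNQW: GNW={A,C,G} ∩ Q={A} → {A} (+0)
site 2, node GLNQW: GNQW={A} ∪ L={T} → {A,T} (+1)
site 2, node GLNPQW: GLNQW={A,T} ∩ P={T} → {T} (+0)
site 3, node NW: N={T} ∪ W={C} → {C,T} (+1)
site 3, node GNW: G={G} ∪ NW={C,T} → {C,G,T} (+1)
site 3, node GNQW: GNW={C,G,T} ∩ Q={T} → {T} (+0)
site 3, node GLNQW: GNQW={T} ∪ L={C} → {C,T} (+1)
site 3, node GLNPQW: GLNQW={C,T} ∪ P={A} → {A,C,T} (+1)
site 4, node NW: N={A} ∪ W={T} → {A,T} (+1)
site 4, node GNW: G={G} ∪ NW={A,T} → {A,G,T} (+1)
site 4, node GNQW: GNW={A,G,T} ∪ Q={C} → {A,C,G,T} (+1)
site 4, node GLNQW: GNQW={A,C,G,T} ∩ L={G} → {G} (+0)
site 4, node GLNPQW: GLNQW={G} ∩ P={G} → {G} (+0)
site 5, node NW: N={T} ∪ W={C} → {C,T} (+1)
site 5, node GNW: G={G} ∪ NW={C,T} → {C,G,T} (+1)
site 5, node GNQW: GNW={C,G,T} ∩ Q={G} → {G} (+0)
site 5, node GLNQW: GNQW={G} ∪ L={C} → {C,G} (+1)
site 5, node GLNPQW: GLNQW={C,G} ∪ P={A} → {A,C,G} (+1)
site 6, node NW: N={C} ∪ W={T} → {C,T} (+1)
site 6, node GNW: G={C} ∩ NW={C,T} → {C} (+0)
site 6, node GNQW: GNW={C} ∪ Q={G} → {C,G} (+1)
site 6, node GLNQW: GNQW={C,G} ∪ L={T} → {C,G,T} (+1)
site 6, node GLNPQW: GLNQW={C,G,T} ∩ P={G} → {G} (+0)
site 7, node NW: N={A} ∪ W={T} → {A,T} (+1)
site 7, node GNW: G={A} ∩ NW={A,T} → {A} (+0)
site 7, node GNQW: GNW={A} ∩ Q={A} → {A} (+0)
site 7, node GLNQW: GNQW={A} ∪ L={C} → {A,C} (+1)
site 7, node GLNPQW: GLNQW={A,C} ∩ P={A} → {A} (+0)
per-site changes: [3, 3, 3, 4, 3, 4, 3, 2]; total = 25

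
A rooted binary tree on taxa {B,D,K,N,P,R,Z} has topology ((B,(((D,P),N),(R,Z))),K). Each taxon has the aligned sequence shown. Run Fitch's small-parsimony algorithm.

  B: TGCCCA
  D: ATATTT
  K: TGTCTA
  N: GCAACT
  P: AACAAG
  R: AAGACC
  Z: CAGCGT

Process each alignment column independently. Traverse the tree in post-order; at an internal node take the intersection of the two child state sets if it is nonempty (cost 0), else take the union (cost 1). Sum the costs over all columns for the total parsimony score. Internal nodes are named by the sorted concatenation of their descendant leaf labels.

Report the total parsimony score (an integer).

site 0, node DP: D={A} ∩ P={A} → {A} (+0)
site 0, node DNP: DP={A} ∪ N={G} → {A,G} (+1)
site 0, node RZ: R={A} ∪ Z={C} → {A,C} (+1)
site 0, node DNPRZ: DNP={A,G} ∩ RZ={A,C} → {A} (+0)
site 0, node BDNPRZ: B={T} ∪ DNPRZ={A} → {A,T} (+1)
site 0, node BDKNPRZ: BDNPRZ={A,T} ∩ K={T} → {T} (+0)
site 1, node DP: D={T} ∪ P={A} → {A,T} (+1)
site 1, node DNP: DP={A,T} ∪ N={C} → {A,C,T} (+1)
site 1, node RZ: R={A} ∩ Z={A} → {A} (+0)
site 1, node DNPRZ: DNP={A,C,T} ∩ RZ={A} → {A} (+0)
site 1, node BDNPRZ: B={G} ∪ DNPRZ={A} → {A,G} (+1)
site 1, node BDKNPRZ: BDNPRZ={A,G} ∩ K={G} → {G} (+0)
site 2, node DP: D={A} ∪ P={C} → {A,C} (+1)
site 2, node DNP: DP={A,C} ∩ N={A} → {A} (+0)
site 2, node RZ: R={G} ∩ Z={G} → {G} (+0)
site 2, node DNPRZ: DNP={A} ∪ RZ={G} → {A,G} (+1)
site 2, node BDNPRZ: B={C} ∪ DNPRZ={A,G} → {A,C,G} (+1)
site 2, node BDKNPRZ: BDNPRZ={A,C,G} ∪ K={T} → {A,C,G,T} (+1)
site 3, node DP: D={T} ∪ P={A} → {A,T} (+1)
site 3, node DNP: DP={A,T} ∩ N={A} → {A} (+0)
site 3, node RZ: R={A} ∪ Z={C} → {A,C} (+1)
site 3, node DNPRZ: DNP={A} ∩ RZ={A,C} → {A} (+0)
site 3, node BDNPRZ: B={C} ∪ DNPRZ={A} → {A,C} (+1)
site 3, node BDKNPRZ: BDNPRZ={A,C} ∩ K={C} → {C} (+0)
site 4, node DP: D={T} ∪ P={A} → {A,T} (+1)
site 4, node DNP: DP={A,T} ∪ N={C} → {A,C,T} (+1)
site 4, node RZ: R={C} ∪ Z={G} → {C,G} (+1)
site 4, node DNPRZ: DNP={A,C,T} ∩ RZ={C,G} → {C} (+0)
site 4, node BDNPRZ: B={C} ∩ DNPRZ={C} → {C} (+0)
site 4, node BDKNPRZ: BDNPRZ={C} ∪ K={T} → {C,T} (+1)
site 5, node DP: D={T} ∪ P={G} → {G,T} (+1)
site 5, node DNP: DP={G,T} ∩ N={T} → {T} (+0)
site 5, node RZ: R={C} ∪ Z={T} → {C,T} (+1)
site 5, node DNPRZ: DNP={T} ∩ RZ={C,T} → {T} (+0)
site 5, node BDNPRZ: B={A} ∪ DNPRZ={T} → {A,T} (+1)
site 5, node BDKNPRZ: BDNPRZ={A,T} ∩ K={A} → {A} (+0)
per-site changes: [3, 3, 4, 3, 4, 3]; total = 20

20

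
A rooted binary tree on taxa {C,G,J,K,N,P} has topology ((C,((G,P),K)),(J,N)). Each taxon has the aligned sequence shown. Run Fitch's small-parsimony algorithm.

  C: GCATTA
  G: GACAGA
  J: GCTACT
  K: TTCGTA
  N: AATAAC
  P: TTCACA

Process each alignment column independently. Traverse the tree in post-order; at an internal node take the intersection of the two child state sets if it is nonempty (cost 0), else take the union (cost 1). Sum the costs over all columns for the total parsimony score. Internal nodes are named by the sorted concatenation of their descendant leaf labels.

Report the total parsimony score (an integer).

GP@0: {G} ∪ {T} = {G,T} (union, +1)
GKP@0: {G,T} ∩ {T} = {T} (intersection, +0)
CGKP@0: {G} ∪ {T} = {G,T} (union, +1)
JN@0: {G} ∪ {A} = {A,G} (union, +1)
CGJKNP@0: {G,T} ∩ {A,G} = {G} (intersection, +0)
GP@1: {A} ∪ {T} = {A,T} (union, +1)
GKP@1: {A,T} ∩ {T} = {T} (intersection, +0)
CGKP@1: {C} ∪ {T} = {C,T} (union, +1)
JN@1: {C} ∪ {A} = {A,C} (union, +1)
CGJKNP@1: {C,T} ∩ {A,C} = {C} (intersection, +0)
GP@2: {C} ∩ {C} = {C} (intersection, +0)
GKP@2: {C} ∩ {C} = {C} (intersection, +0)
CGKP@2: {A} ∪ {C} = {A,C} (union, +1)
JN@2: {T} ∩ {T} = {T} (intersection, +0)
CGJKNP@2: {A,C} ∪ {T} = {A,C,T} (union, +1)
GP@3: {A} ∩ {A} = {A} (intersection, +0)
GKP@3: {A} ∪ {G} = {A,G} (union, +1)
CGKP@3: {T} ∪ {A,G} = {A,G,T} (union, +1)
JN@3: {A} ∩ {A} = {A} (intersection, +0)
CGJKNP@3: {A,G,T} ∩ {A} = {A} (intersection, +0)
GP@4: {G} ∪ {C} = {C,G} (union, +1)
GKP@4: {C,G} ∪ {T} = {C,G,T} (union, +1)
CGKP@4: {T} ∩ {C,G,T} = {T} (intersection, +0)
JN@4: {C} ∪ {A} = {A,C} (union, +1)
CGJKNP@4: {T} ∪ {A,C} = {A,C,T} (union, +1)
GP@5: {A} ∩ {A} = {A} (intersection, +0)
GKP@5: {A} ∩ {A} = {A} (intersection, +0)
CGKP@5: {A} ∩ {A} = {A} (intersection, +0)
JN@5: {T} ∪ {C} = {C,T} (union, +1)
CGJKNP@5: {A} ∪ {C,T} = {A,C,T} (union, +1)
per-site changes: [3, 3, 2, 2, 4, 2]; total = 16

16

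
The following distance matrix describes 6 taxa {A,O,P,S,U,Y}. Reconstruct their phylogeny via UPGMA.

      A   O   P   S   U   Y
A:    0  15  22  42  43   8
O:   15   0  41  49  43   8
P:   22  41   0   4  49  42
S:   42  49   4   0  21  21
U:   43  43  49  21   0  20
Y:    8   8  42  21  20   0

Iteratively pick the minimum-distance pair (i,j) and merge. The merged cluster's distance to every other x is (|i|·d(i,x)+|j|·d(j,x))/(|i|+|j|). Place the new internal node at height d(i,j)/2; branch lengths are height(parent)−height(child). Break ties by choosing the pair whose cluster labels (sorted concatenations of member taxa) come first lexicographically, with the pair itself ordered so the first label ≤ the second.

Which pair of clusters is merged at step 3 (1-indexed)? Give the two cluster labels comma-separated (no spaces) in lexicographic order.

1. join P+S (d=4) ⇒ PS; edges |P|=2, |S|=2
  updated: d(A,PS)=32, d(O,PS)=45, d(PS,U)=35, d(PS,Y)=63/2
2. join A+Y (d=8) ⇒ AY; edges |A|=4, |Y|=4
  updated: d(AY,O)=23/2, d(AY,PS)=127/4, d(AY,U)=63/2
3. join AY+O (d=23/2) ⇒ AOY; edges |AY|=7/4, |O|=23/4
  updated: d(AOY,PS)=217/6, d(AOY,U)=106/3
4. join PS+U (d=35) ⇒ PSU; edges |PS|=31/2, |U|=35/2
  updated: d(AOY,PSU)=323/9
5. join AOY+PSU (d=323/9) ⇒ AOPSUY; edges |AOY|=439/36, |PSU|=4/9
final tree: (((A:4,Y:4):7/4,O:23/4):439/36,((P:2,S:2):31/2,U:35/2):4/9)
total length: 2345/36

AY,O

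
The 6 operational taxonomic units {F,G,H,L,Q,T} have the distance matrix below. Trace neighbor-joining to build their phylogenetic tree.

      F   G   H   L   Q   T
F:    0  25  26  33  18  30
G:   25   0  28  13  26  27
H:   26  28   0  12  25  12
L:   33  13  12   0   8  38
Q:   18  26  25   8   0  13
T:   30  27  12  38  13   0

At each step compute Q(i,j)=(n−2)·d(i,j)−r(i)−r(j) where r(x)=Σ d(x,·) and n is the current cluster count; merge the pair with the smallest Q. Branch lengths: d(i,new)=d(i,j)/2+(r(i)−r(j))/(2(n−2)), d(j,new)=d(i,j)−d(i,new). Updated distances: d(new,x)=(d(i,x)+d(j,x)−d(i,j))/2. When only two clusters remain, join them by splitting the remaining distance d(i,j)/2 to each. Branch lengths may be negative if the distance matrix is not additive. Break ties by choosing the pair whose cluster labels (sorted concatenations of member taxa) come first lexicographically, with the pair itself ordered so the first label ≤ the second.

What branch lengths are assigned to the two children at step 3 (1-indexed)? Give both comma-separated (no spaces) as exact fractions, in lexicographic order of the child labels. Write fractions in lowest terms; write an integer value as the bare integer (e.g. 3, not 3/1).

iteration 1: select H,T (d=12, Q=-175); attach at lengths (31/8, 65/8); label the merged cluster HT
  updated: d(F,HT)=22, d(G,HT)=43/2, d(HT,L)=19, d(HT,Q)=13
iteration 2: select G,L (d=13, Q=-239/2); attach at lengths (103/12, 53/12); label the merged cluster GL
  updated: d(F,GL)=45/2, d(GL,HT)=55/4, d(GL,Q)=21/2
iteration 3: select F,Q (d=18, Q=-68); attach at lengths (57/4, 15/4); label the merged cluster FQ
  updated: d(FQ,GL)=15/2, d(FQ,HT)=17/2
iteration 4: select FQ,GL (d=15/2, Q=-119/4); attach at lengths (9/8, 51/8); label the merged cluster FGLQ
  updated: d(FGLQ,HT)=59/8
iteration 5: select FGLQ,HT (d=59/8); attach at lengths (59/16, 59/16); label the merged cluster FGHLQT
final tree: (((F:57/4,Q:15/4):9/8,(G:103/12,L:53/12):51/8):59/16,(H:31/8,T:65/8):59/16)
total length: 463/8

57/4,15/4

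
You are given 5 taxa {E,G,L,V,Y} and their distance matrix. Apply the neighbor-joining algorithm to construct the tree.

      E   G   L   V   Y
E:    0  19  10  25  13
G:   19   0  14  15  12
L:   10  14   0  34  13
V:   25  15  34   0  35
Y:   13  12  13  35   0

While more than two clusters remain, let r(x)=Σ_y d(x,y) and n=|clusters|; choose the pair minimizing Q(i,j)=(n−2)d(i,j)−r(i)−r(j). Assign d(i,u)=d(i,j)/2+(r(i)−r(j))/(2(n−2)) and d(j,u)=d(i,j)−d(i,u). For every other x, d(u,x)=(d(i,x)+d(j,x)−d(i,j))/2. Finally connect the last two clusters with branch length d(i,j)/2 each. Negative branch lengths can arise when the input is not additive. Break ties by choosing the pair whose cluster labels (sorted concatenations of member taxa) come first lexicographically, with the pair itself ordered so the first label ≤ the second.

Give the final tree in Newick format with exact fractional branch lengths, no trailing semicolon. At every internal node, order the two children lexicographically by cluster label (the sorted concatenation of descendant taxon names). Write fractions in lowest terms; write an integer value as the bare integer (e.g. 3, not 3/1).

step 1: merge (G,V) at d=15, Q=-124; branch lengths G→-2/3, V→47/3; new cluster GV
  updated: d(E,GV)=29/2, d(GV,L)=33/2, d(GV,Y)=16
step 2: merge (E,L) at d=10, Q=-57; branch lengths E→9/2, L→11/2; new cluster EL
  updated: d(EL,GV)=21/2, d(EL,Y)=8
step 3: merge (EL,GV) at d=21/2, Q=-69/2; branch lengths EL→5/4, GV→37/4; new cluster EGLV
  updated: d(EGLV,Y)=27/4
step 4: merge (EGLV,Y) at d=27/4; branch lengths EGLV→27/8, Y→27/8; new cluster EGLVY
final tree: (((E:9/2,L:11/2):5/4,(G:-2/3,V:47/3):37/4):27/8,Y:27/8)
total length: 169/4

(((E:9/2,L:11/2):5/4,(G:-2/3,V:47/3):37/4):27/8,Y:27/8)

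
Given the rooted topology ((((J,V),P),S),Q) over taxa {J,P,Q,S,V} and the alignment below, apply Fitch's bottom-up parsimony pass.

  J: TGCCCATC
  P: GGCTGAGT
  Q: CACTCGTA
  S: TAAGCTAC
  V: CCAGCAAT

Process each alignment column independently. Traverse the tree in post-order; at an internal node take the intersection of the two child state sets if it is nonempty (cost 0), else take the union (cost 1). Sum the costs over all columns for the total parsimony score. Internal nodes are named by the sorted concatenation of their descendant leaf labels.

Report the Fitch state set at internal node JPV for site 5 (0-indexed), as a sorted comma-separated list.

A

[col 0] JV: children J:{T}, V:{C} ∪→ {C,T}; cost 1
[col 0] JPV: children JV:{C,T}, P:{G} ∪→ {C,G,T}; cost 1
[col 0] JPSV: children JPV:{C,G,T}, S:{T} ∩→ {T}; cost 0
[col 0] JPQSV: children JPSV:{T}, Q:{C} ∪→ {C,T}; cost 1
[col 1] JV: children J:{G}, V:{C} ∪→ {C,G}; cost 1
[col 1] JPV: children JV:{C,G}, P:{G} ∩→ {G}; cost 0
[col 1] JPSV: children JPV:{G}, S:{A} ∪→ {A,G}; cost 1
[col 1] JPQSV: children JPSV:{A,G}, Q:{A} ∩→ {A}; cost 0
[col 2] JV: children J:{C}, V:{A} ∪→ {A,C}; cost 1
[col 2] JPV: children JV:{A,C}, P:{C} ∩→ {C}; cost 0
[col 2] JPSV: children JPV:{C}, S:{A} ∪→ {A,C}; cost 1
[col 2] JPQSV: children JPSV:{A,C}, Q:{C} ∩→ {C}; cost 0
[col 3] JV: children J:{C}, V:{G} ∪→ {C,G}; cost 1
[col 3] JPV: children JV:{C,G}, P:{T} ∪→ {C,G,T}; cost 1
[col 3] JPSV: children JPV:{C,G,T}, S:{G} ∩→ {G}; cost 0
[col 3] JPQSV: children JPSV:{G}, Q:{T} ∪→ {G,T}; cost 1
[col 4] JV: children J:{C}, V:{C} ∩→ {C}; cost 0
[col 4] JPV: children JV:{C}, P:{G} ∪→ {C,G}; cost 1
[col 4] JPSV: children JPV:{C,G}, S:{C} ∩→ {C}; cost 0
[col 4] JPQSV: children JPSV:{C}, Q:{C} ∩→ {C}; cost 0
[col 5] JV: children J:{A}, V:{A} ∩→ {A}; cost 0
[col 5] JPV: children JV:{A}, P:{A} ∩→ {A}; cost 0
[col 5] JPSV: children JPV:{A}, S:{T} ∪→ {A,T}; cost 1
[col 5] JPQSV: children JPSV:{A,T}, Q:{G} ∪→ {A,G,T}; cost 1
[col 6] JV: children J:{T}, V:{A} ∪→ {A,T}; cost 1
[col 6] JPV: children JV:{A,T}, P:{G} ∪→ {A,G,T}; cost 1
[col 6] JPSV: children JPV:{A,G,T}, S:{A} ∩→ {A}; cost 0
[col 6] JPQSV: children JPSV:{A}, Q:{T} ∪→ {A,T}; cost 1
[col 7] JV: children J:{C}, V:{T} ∪→ {C,T}; cost 1
[col 7] JPV: children JV:{C,T}, P:{T} ∩→ {T}; cost 0
[col 7] JPSV: children JPV:{T}, S:{C} ∪→ {C,T}; cost 1
[col 7] JPQSV: children JPSV:{C,T}, Q:{A} ∪→ {A,C,T}; cost 1
per-site changes: [3, 2, 2, 3, 1, 2, 3, 3]; total = 19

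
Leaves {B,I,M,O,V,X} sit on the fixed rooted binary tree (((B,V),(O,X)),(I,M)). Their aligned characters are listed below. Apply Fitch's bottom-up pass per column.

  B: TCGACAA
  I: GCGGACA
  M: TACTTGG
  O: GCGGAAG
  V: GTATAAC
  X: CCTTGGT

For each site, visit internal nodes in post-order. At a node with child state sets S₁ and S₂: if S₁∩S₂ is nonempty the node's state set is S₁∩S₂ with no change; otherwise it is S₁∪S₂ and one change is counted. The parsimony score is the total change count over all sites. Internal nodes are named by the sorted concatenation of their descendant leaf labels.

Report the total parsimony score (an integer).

[col 0] BV: children B:{T}, V:{G} ∪→ {G,T}; cost 1
[col 0] OX: children O:{G}, X:{C} ∪→ {C,G}; cost 1
[col 0] BOVX: children BV:{G,T}, OX:{C,G} ∩→ {G}; cost 0
[col 0] IM: children I:{G}, M:{T} ∪→ {G,T}; cost 1
[col 0] BIMOVX: children BOVX:{G}, IM:{G,T} ∩→ {G}; cost 0
[col 1] BV: children B:{C}, V:{T} ∪→ {C,T}; cost 1
[col 1] OX: children O:{C}, X:{C} ∩→ {C}; cost 0
[col 1] BOVX: children BV:{C,T}, OX:{C} ∩→ {C}; cost 0
[col 1] IM: children I:{C}, M:{A} ∪→ {A,C}; cost 1
[col 1] BIMOVX: children BOVX:{C}, IM:{A,C} ∩→ {C}; cost 0
[col 2] BV: children B:{G}, V:{A} ∪→ {A,G}; cost 1
[col 2] OX: children O:{G}, X:{T} ∪→ {G,T}; cost 1
[col 2] BOVX: children BV:{A,G}, OX:{G,T} ∩→ {G}; cost 0
[col 2] IM: children I:{G}, M:{C} ∪→ {C,G}; cost 1
[col 2] BIMOVX: children BOVX:{G}, IM:{C,G} ∩→ {G}; cost 0
[col 3] BV: children B:{A}, V:{T} ∪→ {A,T}; cost 1
[col 3] OX: children O:{G}, X:{T} ∪→ {G,T}; cost 1
[col 3] BOVX: children BV:{A,T}, OX:{G,T} ∩→ {T}; cost 0
[col 3] IM: children I:{G}, M:{T} ∪→ {G,T}; cost 1
[col 3] BIMOVX: children BOVX:{T}, IM:{G,T} ∩→ {T}; cost 0
[col 4] BV: children B:{C}, V:{A} ∪→ {A,C}; cost 1
[col 4] OX: children O:{A}, X:{G} ∪→ {A,G}; cost 1
[col 4] BOVX: children BV:{A,C}, OX:{A,G} ∩→ {A}; cost 0
[col 4] IM: children I:{A}, M:{T} ∪→ {A,T}; cost 1
[col 4] BIMOVX: children BOVX:{A}, IM:{A,T} ∩→ {A}; cost 0
[col 5] BV: children B:{A}, V:{A} ∩→ {A}; cost 0
[col 5] OX: children O:{A}, X:{G} ∪→ {A,G}; cost 1
[col 5] BOVX: children BV:{A}, OX:{A,G} ∩→ {A}; cost 0
[col 5] IM: children I:{C}, M:{G} ∪→ {C,G}; cost 1
[col 5] BIMOVX: children BOVX:{A}, IM:{C,G} ∪→ {A,C,G}; cost 1
[col 6] BV: children B:{A}, V:{C} ∪→ {A,C}; cost 1
[col 6] OX: children O:{G}, X:{T} ∪→ {G,T}; cost 1
[col 6] BOVX: children BV:{A,C}, OX:{G,T} ∪→ {A,C,G,T}; cost 1
[col 6] IM: children I:{A}, M:{G} ∪→ {A,G}; cost 1
[col 6] BIMOVX: children BOVX:{A,C,G,T}, IM:{A,G} ∩→ {A,G}; cost 0
per-site changes: [3, 2, 3, 3, 3, 3, 4]; total = 21

21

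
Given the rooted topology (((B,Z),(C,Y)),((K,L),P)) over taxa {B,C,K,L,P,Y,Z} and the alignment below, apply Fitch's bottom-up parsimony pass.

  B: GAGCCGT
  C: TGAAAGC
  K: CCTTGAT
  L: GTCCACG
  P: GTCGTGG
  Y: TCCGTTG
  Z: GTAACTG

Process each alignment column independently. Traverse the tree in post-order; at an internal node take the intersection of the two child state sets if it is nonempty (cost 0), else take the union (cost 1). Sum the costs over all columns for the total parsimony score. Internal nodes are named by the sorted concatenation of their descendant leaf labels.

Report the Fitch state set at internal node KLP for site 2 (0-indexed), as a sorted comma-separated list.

site 0, node BZ: B={G} ∩ Z={G} → {G} (+0)
site 0, node CY: C={T} ∩ Y={T} → {T} (+0)
site 0, node BCYZ: BZ={G} ∪ CY={T} → {G,T} (+1)
site 0, node KL: K={C} ∪ L={G} → {C,G} (+1)
site 0, node KLP: KL={C,G} ∩ P={G} → {G} (+0)
site 0, node BCKLPYZ: BCYZ={G,T} ∩ KLP={G} → {G} (+0)
site 1, node BZ: B={A} ∪ Z={T} → {A,T} (+1)
site 1, node CY: C={G} ∪ Y={C} → {C,G} (+1)
site 1, node BCYZ: BZ={A,T} ∪ CY={C,G} → {A,C,G,T} (+1)
site 1, node KL: K={C} ∪ L={T} → {C,T} (+1)
site 1, node KLP: KL={C,T} ∩ P={T} → {T} (+0)
site 1, node BCKLPYZ: BCYZ={A,C,G,T} ∩ KLP={T} → {T} (+0)
site 2, node BZ: B={G} ∪ Z={A} → {A,G} (+1)
site 2, node CY: C={A} ∪ Y={C} → {A,C} (+1)
site 2, node BCYZ: BZ={A,G} ∩ CY={A,C} → {A} (+0)
site 2, node KL: K={T} ∪ L={C} → {C,T} (+1)
site 2, node KLP: KL={C,T} ∩ P={C} → {C} (+0)
site 2, node BCKLPYZ: BCYZ={A} ∪ KLP={C} → {A,C} (+1)
site 3, node BZ: B={C} ∪ Z={A} → {A,C} (+1)
site 3, node CY: C={A} ∪ Y={G} → {A,G} (+1)
site 3, node BCYZ: BZ={A,C} ∩ CY={A,G} → {A} (+0)
site 3, node KL: K={T} ∪ L={C} → {C,T} (+1)
site 3, node KLP: KL={C,T} ∪ P={G} → {C,G,T} (+1)
site 3, node BCKLPYZ: BCYZ={A} ∪ KLP={C,G,T} → {A,C,G,T} (+1)
site 4, node BZ: B={C} ∩ Z={C} → {C} (+0)
site 4, node CY: C={A} ∪ Y={T} → {A,T} (+1)
site 4, node BCYZ: BZ={C} ∪ CY={A,T} → {A,C,T} (+1)
site 4, node KL: K={G} ∪ L={A} → {A,G} (+1)
site 4, node KLP: KL={A,G} ∪ P={T} → {A,G,T} (+1)
site 4, node BCKLPYZ: BCYZ={A,C,T} ∩ KLP={A,G,T} → {A,T} (+0)
site 5, node BZ: B={G} ∪ Z={T} → {G,T} (+1)
site 5, node CY: C={G} ∪ Y={T} → {G,T} (+1)
site 5, node BCYZ: BZ={G,T} ∩ CY={G,T} → {G,T} (+0)
site 5, node KL: K={A} ∪ L={C} → {A,C} (+1)
site 5, node KLP: KL={A,C} ∪ P={G} → {A,C,G} (+1)
site 5, node BCKLPYZ: BCYZ={G,T} ∩ KLP={A,C,G} → {G} (+0)
site 6, node BZ: B={T} ∪ Z={G} → {G,T} (+1)
site 6, node CY: C={C} ∪ Y={G} → {C,G} (+1)
site 6, node BCYZ: BZ={G,T} ∩ CY={C,G} → {G} (+0)
site 6, node KL: K={T} ∪ L={G} → {G,T} (+1)
site 6, node KLP: KL={G,T} ∩ P={G} → {G} (+0)
site 6, node BCKLPYZ: BCYZ={G} ∩ KLP={G} → {G} (+0)
per-site changes: [2, 4, 4, 5, 4, 4, 3]; total = 26

C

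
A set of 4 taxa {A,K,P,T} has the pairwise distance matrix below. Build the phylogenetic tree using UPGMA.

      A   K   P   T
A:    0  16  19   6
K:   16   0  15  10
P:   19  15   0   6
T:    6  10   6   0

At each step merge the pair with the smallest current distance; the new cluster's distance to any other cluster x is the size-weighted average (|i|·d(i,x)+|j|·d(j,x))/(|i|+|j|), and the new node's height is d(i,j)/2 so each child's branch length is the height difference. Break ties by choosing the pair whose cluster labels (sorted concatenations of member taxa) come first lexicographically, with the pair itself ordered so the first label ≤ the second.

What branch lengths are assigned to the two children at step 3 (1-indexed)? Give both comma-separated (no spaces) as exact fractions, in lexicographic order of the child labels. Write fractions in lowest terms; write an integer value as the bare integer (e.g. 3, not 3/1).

7/12,41/6

1. join A+T (d=6) ⇒ AT; edges |A|=3, |T|=3
  updated: d(AT,K)=13, d(AT,P)=25/2
2. join AT+P (d=25/2) ⇒ APT; edges |AT|=13/4, |P|=25/4
  updated: d(APT,K)=41/3
3. join APT+K (d=41/3) ⇒ AKPT; edges |APT|=7/12, |K|=41/6
final tree: (((A:3,T:3):13/4,P:25/4):7/12,K:41/6)
total length: 275/12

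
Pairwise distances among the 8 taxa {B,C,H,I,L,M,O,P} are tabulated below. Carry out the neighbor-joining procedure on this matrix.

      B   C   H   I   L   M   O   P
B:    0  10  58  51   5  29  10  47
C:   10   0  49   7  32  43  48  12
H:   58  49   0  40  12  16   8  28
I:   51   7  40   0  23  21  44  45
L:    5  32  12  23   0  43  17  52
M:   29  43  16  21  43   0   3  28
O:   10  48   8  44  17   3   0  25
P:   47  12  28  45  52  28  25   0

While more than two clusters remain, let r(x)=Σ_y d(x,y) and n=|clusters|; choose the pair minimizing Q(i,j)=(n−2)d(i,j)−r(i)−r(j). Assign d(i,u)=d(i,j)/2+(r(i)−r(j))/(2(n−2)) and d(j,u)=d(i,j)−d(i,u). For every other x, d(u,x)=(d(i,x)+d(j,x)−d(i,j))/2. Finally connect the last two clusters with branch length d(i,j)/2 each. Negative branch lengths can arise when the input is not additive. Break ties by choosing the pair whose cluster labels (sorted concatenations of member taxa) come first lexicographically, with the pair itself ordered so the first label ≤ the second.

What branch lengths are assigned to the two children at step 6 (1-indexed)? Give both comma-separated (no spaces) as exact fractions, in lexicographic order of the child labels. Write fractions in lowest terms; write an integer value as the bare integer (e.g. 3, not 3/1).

69/32,141/32

step 1: merge (C,I) at d=7, Q=-390; branch lengths C→1, I→6; new cluster CI
  updated: d(B,CI)=27, d(CI,H)=41, d(CI,L)=24, d(CI,M)=57/2, d(CI,O)=85/2, d(CI,P)=25
step 2: merge (B,L) at d=5, Q=-304; branch lengths B→24/5, L→1/5; new cluster BL
  updated: d(BL,CI)=23, d(BL,H)=65/2, d(BL,M)=67/2, d(BL,O)=11, d(BL,P)=47
step 3: merge (BL,CI) at d=23, Q=-215; branch lengths BL→79/8, CI→105/8; new cluster BCIL
  updated: d(BCIL,H)=101/4, d(BCIL,M)=39/2, d(BCIL,O)=61/4, d(BCIL,P)=49/2
step 4: merge (BCIL,P) at d=49/2, Q=-233/2; branch lengths BCIL→35/4, P→63/4; new cluster BCILP
  updated: d(BCILP,H)=115/8, d(BCILP,M)=23/2, d(BCILP,O)=63/8
step 5: merge (BCILP,H) at d=115/8, Q=-347/8; branch lengths BCILP→193/32, H→267/32; new cluster BCHILP
  updated: d(BCHILP,M)=105/16, d(BCHILP,O)=3/4
step 6: merge (BCHILP,M) at d=105/16, Q=-165/16; branch lengths BCHILP→69/32, M→141/32; new cluster BCHILMP
  updated: d(BCHILMP,O)=-45/32
step 7: merge (BCHILMP,O) at d=-45/32; branch lengths BCHILMP→-45/64, O→-45/64; new cluster BCHILMOP
final tree: ((((((B:24/5,L:1/5):79/8,(C:1,I:6):105/8):35/4,P:63/4):193/32,H:267/32):69/32,M:141/32):-45/64,O:-45/64)
total length: 2529/32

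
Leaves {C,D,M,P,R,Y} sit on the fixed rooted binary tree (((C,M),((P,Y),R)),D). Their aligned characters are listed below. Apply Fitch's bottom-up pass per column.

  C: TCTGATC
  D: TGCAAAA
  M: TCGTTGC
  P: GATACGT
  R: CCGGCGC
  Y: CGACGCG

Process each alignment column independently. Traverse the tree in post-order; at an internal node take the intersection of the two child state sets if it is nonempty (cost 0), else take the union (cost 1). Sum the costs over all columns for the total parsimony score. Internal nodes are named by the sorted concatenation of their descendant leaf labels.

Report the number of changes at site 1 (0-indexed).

3

[col 0] CM: children C:{T}, M:{T} ∩→ {T}; cost 0
[col 0] PY: children P:{G}, Y:{C} ∪→ {C,G}; cost 1
[col 0] PRY: children PY:{C,G}, R:{C} ∩→ {C}; cost 0
[col 0] CMPRY: children CM:{T}, PRY:{C} ∪→ {C,T}; cost 1
[col 0] CDMPRY: children CMPRY:{C,T}, D:{T} ∩→ {T}; cost 0
[col 1] CM: children C:{C}, M:{C} ∩→ {C}; cost 0
[col 1] PY: children P:{A}, Y:{G} ∪→ {A,G}; cost 1
[col 1] PRY: children PY:{A,G}, R:{C} ∪→ {A,C,G}; cost 1
[col 1] CMPRY: children CM:{C}, PRY:{A,C,G} ∩→ {C}; cost 0
[col 1] CDMPRY: children CMPRY:{C}, D:{G} ∪→ {C,G}; cost 1
[col 2] CM: children C:{T}, M:{G} ∪→ {G,T}; cost 1
[col 2] PY: children P:{T}, Y:{A} ∪→ {A,T}; cost 1
[col 2] PRY: children PY:{A,T}, R:{G} ∪→ {A,G,T}; cost 1
[col 2] CMPRY: children CM:{G,T}, PRY:{A,G,T} ∩→ {G,T}; cost 0
[col 2] CDMPRY: children CMPRY:{G,T}, D:{C} ∪→ {C,G,T}; cost 1
[col 3] CM: children C:{G}, M:{T} ∪→ {G,T}; cost 1
[col 3] PY: children P:{A}, Y:{C} ∪→ {A,C}; cost 1
[col 3] PRY: children PY:{A,C}, R:{G} ∪→ {A,C,G}; cost 1
[col 3] CMPRY: children CM:{G,T}, PRY:{A,C,G} ∩→ {G}; cost 0
[col 3] CDMPRY: children CMPRY:{G}, D:{A} ∪→ {A,G}; cost 1
[col 4] CM: children C:{A}, M:{T} ∪→ {A,T}; cost 1
[col 4] PY: children P:{C}, Y:{G} ∪→ {C,G}; cost 1
[col 4] PRY: children PY:{C,G}, R:{C} ∩→ {C}; cost 0
[col 4] CMPRY: children CM:{A,T}, PRY:{C} ∪→ {A,C,T}; cost 1
[col 4] CDMPRY: children CMPRY:{A,C,T}, D:{A} ∩→ {A}; cost 0
[col 5] CM: children C:{T}, M:{G} ∪→ {G,T}; cost 1
[col 5] PY: children P:{G}, Y:{C} ∪→ {C,G}; cost 1
[col 5] PRY: children PY:{C,G}, R:{G} ∩→ {G}; cost 0
[col 5] CMPRY: children CM:{G,T}, PRY:{G} ∩→ {G}; cost 0
[col 5] CDMPRY: children CMPRY:{G}, D:{A} ∪→ {A,G}; cost 1
[col 6] CM: children C:{C}, M:{C} ∩→ {C}; cost 0
[col 6] PY: children P:{T}, Y:{G} ∪→ {G,T}; cost 1
[col 6] PRY: children PY:{G,T}, R:{C} ∪→ {C,G,T}; cost 1
[col 6] CMPRY: children CM:{C}, PRY:{C,G,T} ∩→ {C}; cost 0
[col 6] CDMPRY: children CMPRY:{C}, D:{A} ∪→ {A,C}; cost 1
per-site changes: [2, 3, 4, 4, 3, 3, 3]; total = 22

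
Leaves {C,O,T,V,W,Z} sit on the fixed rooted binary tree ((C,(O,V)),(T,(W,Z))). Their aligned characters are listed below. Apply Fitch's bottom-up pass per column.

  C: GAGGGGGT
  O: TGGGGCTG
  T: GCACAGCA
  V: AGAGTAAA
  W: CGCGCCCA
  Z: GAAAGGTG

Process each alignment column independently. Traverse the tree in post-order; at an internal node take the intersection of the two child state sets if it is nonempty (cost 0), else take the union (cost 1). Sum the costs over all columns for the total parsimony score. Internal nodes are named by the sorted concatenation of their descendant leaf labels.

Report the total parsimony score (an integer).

24

[col 0] OV: children O:{T}, V:{A} ∪→ {A,T}; cost 1
[col 0] COV: children C:{G}, OV:{A,T} ∪→ {A,G,T}; cost 1
[col 0] WZ: children W:{C}, Z:{G} ∪→ {C,G}; cost 1
[col 0] TWZ: children T:{G}, WZ:{C,G} ∩→ {G}; cost 0
[col 0] COTVWZ: children COV:{A,G,T}, TWZ:{G} ∩→ {G}; cost 0
[col 1] OV: children O:{G}, V:{G} ∩→ {G}; cost 0
[col 1] COV: children C:{A}, OV:{G} ∪→ {A,G}; cost 1
[col 1] WZ: children W:{G}, Z:{A} ∪→ {A,G}; cost 1
[col 1] TWZ: children T:{C}, WZ:{A,G} ∪→ {A,C,G}; cost 1
[col 1] COTVWZ: children COV:{A,G}, TWZ:{A,C,G} ∩→ {A,G}; cost 0
[col 2] OV: children O:{G}, V:{A} ∪→ {A,G}; cost 1
[col 2] COV: children C:{G}, OV:{A,G} ∩→ {G}; cost 0
[col 2] WZ: children W:{C}, Z:{A} ∪→ {A,C}; cost 1
[col 2] TWZ: children T:{A}, WZ:{A,C} ∩→ {A}; cost 0
[col 2] COTVWZ: children COV:{G}, TWZ:{A} ∪→ {A,G}; cost 1
[col 3] OV: children O:{G}, V:{G} ∩→ {G}; cost 0
[col 3] COV: children C:{G}, OV:{G} ∩→ {G}; cost 0
[col 3] WZ: children W:{G}, Z:{A} ∪→ {A,G}; cost 1
[col 3] TWZ: children T:{C}, WZ:{A,G} ∪→ {A,C,G}; cost 1
[col 3] COTVWZ: children COV:{G}, TWZ:{A,C,G} ∩→ {G}; cost 0
[col 4] OV: children O:{G}, V:{T} ∪→ {G,T}; cost 1
[col 4] COV: children C:{G}, OV:{G,T} ∩→ {G}; cost 0
[col 4] WZ: children W:{C}, Z:{G} ∪→ {C,G}; cost 1
[col 4] TWZ: children T:{A}, WZ:{C,G} ∪→ {A,C,G}; cost 1
[col 4] COTVWZ: children COV:{G}, TWZ:{A,C,G} ∩→ {G}; cost 0
[col 5] OV: children O:{C}, V:{A} ∪→ {A,C}; cost 1
[col 5] COV: children C:{G}, OV:{A,C} ∪→ {A,C,G}; cost 1
[col 5] WZ: children W:{C}, Z:{G} ∪→ {C,G}; cost 1
[col 5] TWZ: children T:{G}, WZ:{C,G} ∩→ {G}; cost 0
[col 5] COTVWZ: children COV:{A,C,G}, TWZ:{G} ∩→ {G}; cost 0
[col 6] OV: children O:{T}, V:{A} ∪→ {A,T}; cost 1
[col 6] COV: children C:{G}, OV:{A,T} ∪→ {A,G,T}; cost 1
[col 6] WZ: children W:{C}, Z:{T} ∪→ {C,T}; cost 1
[col 6] TWZ: children T:{C}, WZ:{C,T} ∩→ {C}; cost 0
[col 6] COTVWZ: children COV:{A,G,T}, TWZ:{C} ∪→ {A,C,G,T}; cost 1
[col 7] OV: children O:{G}, V:{A} ∪→ {A,G}; cost 1
[col 7] COV: children C:{T}, OV:{A,G} ∪→ {A,G,T}; cost 1
[col 7] WZ: children W:{A}, Z:{G} ∪→ {A,G}; cost 1
[col 7] TWZ: children T:{A}, WZ:{A,G} ∩→ {A}; cost 0
[col 7] COTVWZ: children COV:{A,G,T}, TWZ:{A} ∩→ {A}; cost 0
per-site changes: [3, 3, 3, 2, 3, 3, 4, 3]; total = 24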